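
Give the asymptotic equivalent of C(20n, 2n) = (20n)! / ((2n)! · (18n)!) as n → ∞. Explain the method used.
C(20n, 2n) ~ (10000000000/387420489)^(2n) · sqrt(5/(9π·2n))

Write N = 2n. Apply Stirling to each factorial:
  (10N)! ~ sqrt(2π·10N) · (10N/e)^(10N),
  N! ~ sqrt(2π N) · (N/e)^N,
  (9N)! ~ sqrt(2π·9N) · (9N/e)^(9N).
The exponential factors combine to (10N)^(10N) / (N^N · (9N)^(9N)) = 10^(10N)/9^(9N) = (10^10/9^9)^N = (10000000000/387420489)^N.
The square-root prefactors combine to sqrt(2π·10N) / (sqrt(2π N)·sqrt(2π·9N)) = sqrt(10 / (2π·9·N)) = sqrt(5/(9π·2n)).
Substituting N = 2n: C(20n, 2n) ~ (10000000000/387420489)^(2n) · sqrt(5/(9π·2n)).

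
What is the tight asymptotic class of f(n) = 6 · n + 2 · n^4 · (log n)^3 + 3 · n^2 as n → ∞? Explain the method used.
f(n) ∈ Θ(n^4 · (log n)^3)

Compare the terms by growth order. For large n, n^a · (log n)^b dominates n^a' · (log n)^b' iff a > a', or (a = a' and b > b'). Ranking the 3 terms shows the dominant one is 2 · n^4 · (log n)^3. Hence f(n) ∈ Θ(n^4 · (log n)^3).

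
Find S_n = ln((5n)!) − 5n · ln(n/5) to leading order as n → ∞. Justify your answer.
S_n ~ 5n · (ln 25 − 1) + O(ln n)

Stirling: ln((5n)!) = 5n ln(5n) − 5n + O(ln n).
  S_n = 5n ln(5n) − 5n − 5n ln(n/5) + O(ln n)
      = 5n ln(5n) − 5n ln n + 5n ln 5 − 5n + O(ln n)
      = 5n ln 5 + 5n ln 5 − 5n + O(ln n)
      = 5n (ln 25 − 1) + O(ln n).
Numerically ln(25) − 1 ≈ 2.2189.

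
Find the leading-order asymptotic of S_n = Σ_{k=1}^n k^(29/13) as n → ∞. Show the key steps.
S_n ~ (13/42) · n^(42/13)

Integral comparison: Σ_{k=1}^n k^(29/13) = ∫_0^n x^(29/13) dx + O(n^(29/13)). The integral is n^(1 + 29/13) / (1 + 29/13) = n^((29+13)/13) / ((29+13)/13) = (13/42) · n^(42/13).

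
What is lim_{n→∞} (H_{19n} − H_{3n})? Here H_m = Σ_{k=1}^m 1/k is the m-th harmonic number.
lim = ln(19/3)

Euler-Maclaurin gives H_m = ln m + γ + 1/(2m) + O(1/m^2). The γ and O(1/m) terms cancel in the difference:
  H_{19n} − H_{3n} = ln(19n) − ln(3n) + O(1/n) = ln(19/3) + O(1/n).
Hence the limit is ln(19/3).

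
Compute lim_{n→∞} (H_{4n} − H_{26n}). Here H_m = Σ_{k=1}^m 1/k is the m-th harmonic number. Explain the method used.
lim = ln(4/26) = ln(2/13)

Euler-Maclaurin gives H_m = ln m + γ + 1/(2m) + O(1/m^2). The γ and O(1/m) terms cancel in the difference:
  H_{4n} − H_{26n} = ln(4n) − ln(26n) + O(1/n) = ln(4/26) + O(1/n).
Hence the limit is ln(4/26) = ln(2/13).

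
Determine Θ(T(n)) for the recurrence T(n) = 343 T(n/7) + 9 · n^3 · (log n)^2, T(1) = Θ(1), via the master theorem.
T(n) = Θ(n^3 · (log n)^3)

Here log_7 343 = 3 and f(n) = 9 · n^3 · (log n)^2 = Θ(n^(log_7 343) · (log n)^2). This is the extended Case 2 of the master theorem (f matches the critical exponent up to log factors), giving T(n) = Θ(n^(log_7 343) · (log n)^(2+1)) = Θ(n^3 · (log n)^3).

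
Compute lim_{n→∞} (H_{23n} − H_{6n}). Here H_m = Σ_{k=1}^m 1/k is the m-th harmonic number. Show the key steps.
lim = ln(23/6)

Euler-Maclaurin gives H_m = ln m + γ + 1/(2m) + O(1/m^2). The γ and O(1/m) terms cancel in the difference:
  H_{23n} − H_{6n} = ln(23n) − ln(6n) + O(1/n) = ln(23/6) + O(1/n).
Hence the limit is ln(23/6).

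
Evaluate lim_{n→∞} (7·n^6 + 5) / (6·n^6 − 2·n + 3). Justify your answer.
lim = 7/6

For large n the leading n^6 terms dominate both numerator and denominator. Dividing top and bottom by n^6, every other term tends to 0, leaving 7/6.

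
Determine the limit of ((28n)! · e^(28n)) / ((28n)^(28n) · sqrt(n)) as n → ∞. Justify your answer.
lim = sqrt(2π·28)

Stirling: (28n)! ~ sqrt(2π·28n) · (28n/e)^(28n). Hence
  (28n)! · e^(28n) / (28n)^(28n) ~ sqrt(2π·28n).
Dividing by sqrt(n): sqrt(2π·28n) / sqrt(n) = sqrt(2π·28) · n^((1−1)/2), so the limit is sqrt(2π·28).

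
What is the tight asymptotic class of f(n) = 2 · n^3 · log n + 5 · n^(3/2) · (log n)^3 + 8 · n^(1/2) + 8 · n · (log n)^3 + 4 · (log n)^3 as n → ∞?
f(n) ∈ Θ(n^3 · log n)

Compare the terms by growth order. For large n, n^a · (log n)^b dominates n^a' · (log n)^b' iff a > a', or (a = a' and b > b'). Ranking the 5 terms shows the dominant one is 2 · n^3 · log n. Hence f(n) ∈ Θ(n^3 · log n).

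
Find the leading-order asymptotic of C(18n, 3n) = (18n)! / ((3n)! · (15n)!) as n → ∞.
C(18n, 3n) ~ (46656/3125)^(3n) · sqrt(3/(5π·3n))

Write N = 3n. Apply Stirling to each factorial:
  (6N)! ~ sqrt(2π·6N) · (6N/e)^(6N),
  N! ~ sqrt(2π N) · (N/e)^N,
  (5N)! ~ sqrt(2π·5N) · (5N/e)^(5N).
The exponential factors combine to (6N)^(6N) / (N^N · (5N)^(5N)) = 6^(6N)/5^(5N) = (6^6/5^5)^N = (46656/3125)^N.
The square-root prefactors combine to sqrt(2π·6N) / (sqrt(2π N)·sqrt(2π·5N)) = sqrt(6 / (2π·5·N)) = sqrt(3/(5π·3n)).
Substituting N = 3n: C(18n, 3n) ~ (46656/3125)^(3n) · sqrt(3/(5π·3n)).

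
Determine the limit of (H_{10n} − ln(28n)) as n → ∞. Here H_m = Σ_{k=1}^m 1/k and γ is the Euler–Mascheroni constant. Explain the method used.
lim = ln(5/14) + γ

By Euler-Maclaurin, H_m = ln m + γ + O(1/m). So
  H_{10n} − ln(28n) = ln(10n) + γ − ln(28n) + O(1/n)
                       = ln(10/28) + γ + O(1/n).
Hence the limit is ln(10/28) + γ (= ln(5/14)).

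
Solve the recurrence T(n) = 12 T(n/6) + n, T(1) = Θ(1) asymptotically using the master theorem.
T(n) = Θ(n^(log_6 12))

Master theorem: compare f(n) = n to n^(log_6 12) where log_6 12 ≈ 1.387. Since 1 < log_6 12, we have f(n) = O(n^(log_6 12 − ε)) for some ε > 0 — Case 1. Hence T(n) = Θ(n^(log_6 12)).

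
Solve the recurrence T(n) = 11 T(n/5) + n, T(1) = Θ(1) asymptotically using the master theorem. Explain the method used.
T(n) = Θ(n^(log_5 11))

Master theorem: compare f(n) = n to n^(log_5 11) where log_5 11 ≈ 1.490. Since 1 < log_5 11, we have f(n) = O(n^(log_5 11 − ε)) for some ε > 0 — Case 1. Hence T(n) = Θ(n^(log_5 11)).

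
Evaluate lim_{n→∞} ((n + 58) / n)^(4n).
lim = e^232

Rewrite as (1 + 58/n)^(4n). By the standard limit (1 + x/n)^n → e^x, we have (1 + 58/n)^n → e^58, and raising to the 4th power gives e^232.
More precisely, ln[(1 + 58/n)^(4n)] = 4n · ln(1 + 58/n) = 4n · (58/n + O(1/n^2)) = 232 + O(1/n) → 232.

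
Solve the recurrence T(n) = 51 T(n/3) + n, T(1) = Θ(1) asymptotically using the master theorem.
T(n) = Θ(n^(log_3 51))

Master theorem: compare f(n) = n to n^(log_3 51) where log_3 51 ≈ 3.579. Since 1 < log_3 51, we have f(n) = O(n^(log_3 51 − ε)) for some ε > 0 — Case 1. Hence T(n) = Θ(n^(log_3 51)).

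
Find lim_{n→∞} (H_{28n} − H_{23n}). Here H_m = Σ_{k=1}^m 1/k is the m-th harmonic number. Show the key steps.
lim = ln(28/23)

Euler-Maclaurin gives H_m = ln m + γ + 1/(2m) + O(1/m^2). The γ and O(1/m) terms cancel in the difference:
  H_{28n} − H_{23n} = ln(28n) − ln(23n) + O(1/n) = ln(28/23) + O(1/n).
Hence the limit is ln(28/23).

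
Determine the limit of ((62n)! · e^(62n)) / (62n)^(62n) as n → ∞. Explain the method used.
lim = ∞

Stirling: (62n)! ~ sqrt(2π·62n) · (62n/e)^(62n). Hence
  (62n)! · e^(62n) / (62n)^(62n) ~ sqrt(2π·62n) = sqrt(2π·62) · sqrt(n) → ∞.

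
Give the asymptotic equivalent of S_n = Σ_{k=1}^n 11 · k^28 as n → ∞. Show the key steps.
S_n ~ 11 · n^29 / 29

By integral comparison (Euler-Maclaurin), Σ_{k=1}^n 11 · k^28 = 11 · ∫_0^n x^28 dx + O(n^28) = 11 · n^29/29 + O(n^28). (Equivalently, Faulhaber's formula gives the same leading term.)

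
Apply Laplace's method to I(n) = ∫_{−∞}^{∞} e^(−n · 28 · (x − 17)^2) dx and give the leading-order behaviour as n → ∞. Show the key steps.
I(n) = sqrt(π/(28n))

Here φ(x) = 28 · (x − 17)^2 has its unique minimum at x* = 17 with φ(x*) = 0 and φ''(x*) = 56. Laplace's method gives
  I(n) ~ e^(−n φ(x*)) · sqrt(2π / (n · φ''(x*))) = sqrt(2π / (56n)) = sqrt(π/(28n)).
This is exact: substituting u = (x − 17)·sqrt(28n) gives I(n) = (1/sqrt(28n)) ∫_{−∞}^{∞} e^(−u^2) du = sqrt(π/(28n)).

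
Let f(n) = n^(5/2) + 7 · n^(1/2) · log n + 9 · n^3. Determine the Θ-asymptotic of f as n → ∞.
f(n) ∈ Θ(n^3)

Compare the terms by growth order. For large n, n^a · (log n)^b dominates n^a' · (log n)^b' iff a > a', or (a = a' and b > b'). Ranking the 3 terms shows the dominant one is 9 · n^3. Hence f(n) ∈ Θ(n^3).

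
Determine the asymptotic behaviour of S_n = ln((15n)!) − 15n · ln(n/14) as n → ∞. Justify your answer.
S_n ~ 15n · (ln 210 − 1) + O(ln n)

Stirling: ln((15n)!) = 15n ln(15n) − 15n + O(ln n).
  S_n = 15n ln(15n) − 15n − 15n ln(n/14) + O(ln n)
      = 15n ln(15n) − 15n ln n + 15n ln 14 − 15n + O(ln n)
      = 15n ln 15 + 15n ln 14 − 15n + O(ln n)
      = 15n (ln 210 − 1) + O(ln n).
Numerically ln(210) − 1 ≈ 4.3471.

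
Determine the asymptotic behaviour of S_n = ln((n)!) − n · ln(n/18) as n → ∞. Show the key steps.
S_n ~ n · (ln 18 − 1) + O(ln n)

Stirling: ln((n)!) = n ln(n) − n + O(ln n).
  S_n = n ln(n) − n − n ln(n/18) + O(ln n)
      = n ln(n) − n ln n + n ln 18 − n + O(ln n)
      = n ln 18 − n + O(ln n)
      = n (ln 18 − 1) + O(ln n).
Numerically ln(18) − 1 ≈ 1.8904.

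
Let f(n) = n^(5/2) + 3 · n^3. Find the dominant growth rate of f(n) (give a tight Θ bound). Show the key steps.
f(n) ∈ Θ(n^3)

Compare the terms by growth order. For large n, n^a · (log n)^b dominates n^a' · (log n)^b' iff a > a', or (a = a' and b > b'). Ranking the 2 terms shows the dominant one is 3 · n^3. Hence f(n) ∈ Θ(n^3).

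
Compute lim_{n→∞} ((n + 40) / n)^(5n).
lim = e^200

Rewrite as (1 + 40/n)^(5n). By the standard limit (1 + x/n)^n → e^x, we have (1 + 40/n)^n → e^40, and raising to the 5th power gives e^200.
More precisely, ln[(1 + 40/n)^(5n)] = 5n · ln(1 + 40/n) = 5n · (40/n + O(1/n^2)) = 200 + O(1/n) → 200.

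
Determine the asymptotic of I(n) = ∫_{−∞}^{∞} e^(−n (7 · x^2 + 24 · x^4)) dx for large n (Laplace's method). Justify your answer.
I(n) ~ sqrt(π/(7n))

φ(x) = 7 · x^2 + 24 · x^4 has its unique global minimum at x* = 0 (since φ'(x) = 14x + 96x^3 = 0 only at x = 0 for real x with both coefficients positive, and φ → ∞ as |x| → ∞). At x* = 0, φ(0) = 0 and φ''(0) = 14. Laplace's method then gives
  I(n) ~ sqrt(2π / (n · φ''(0))) · e^(−n φ(0)) = sqrt(2π / (14n)) = sqrt(π/(7n)).
The 24 · x^4 term contributes only at subleading order (an O(1/n) relative correction).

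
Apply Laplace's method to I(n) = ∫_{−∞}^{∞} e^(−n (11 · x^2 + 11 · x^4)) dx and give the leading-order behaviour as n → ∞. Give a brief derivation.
I(n) ~ sqrt(π/(11n))

φ(x) = 11 · x^2 + 11 · x^4 has its unique global minimum at x* = 0 (since φ'(x) = 22x + 44x^3 = 0 only at x = 0 for real x with both coefficients positive, and φ → ∞ as |x| → ∞). At x* = 0, φ(0) = 0 and φ''(0) = 22. Laplace's method then gives
  I(n) ~ sqrt(2π / (n · φ''(0))) · e^(−n φ(0)) = sqrt(2π / (22n)) = sqrt(π/(11n)).
The 11 · x^4 term contributes only at subleading order (an O(1/n) relative correction).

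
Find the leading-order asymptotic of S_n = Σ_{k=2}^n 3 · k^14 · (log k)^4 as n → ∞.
S_n ~ n^15 · (log n)^4 / 5

By integral comparison, S_n = ∫_1^n 3 · x^14 · (log x)^4 dx + O(n^14 · (log n)^4). For the integral, the leading term of ∫_1^n x^14 (log x)^4 dx is n^15/15 · (log n)^4 (by repeated integration by parts; each step lowers the log-exponent and produces a relatively O(1/log n) correction). Hence S_n ~ n^15 · (log n)^4 / 5.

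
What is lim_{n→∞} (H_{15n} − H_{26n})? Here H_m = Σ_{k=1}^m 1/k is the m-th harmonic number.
lim = ln(15/26)

Euler-Maclaurin gives H_m = ln m + γ + 1/(2m) + O(1/m^2). The γ and O(1/m) terms cancel in the difference:
  H_{15n} − H_{26n} = ln(15n) − ln(26n) + O(1/n) = ln(15/26) + O(1/n).
Hence the limit is ln(15/26).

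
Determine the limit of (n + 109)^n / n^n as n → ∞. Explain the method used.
lim = e^109

Rewrite as (1 + 109/n)^(n). By the standard limit (1 + x/n)^n → e^x, we have (1 + 109/n)^n → e^109, and raising to the 1st power gives e^109.
More precisely, ln[(1 + 109/n)^(n)] = n · ln(1 + 109/n) = n · (109/n + O(1/n^2)) = 109 + O(1/n) → 109.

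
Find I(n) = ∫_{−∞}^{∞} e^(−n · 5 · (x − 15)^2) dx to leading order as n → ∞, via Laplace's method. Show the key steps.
I(n) = sqrt(π/(5n))

Here φ(x) = 5 · (x − 15)^2 has its unique minimum at x* = 15 with φ(x*) = 0 and φ''(x*) = 10. Laplace's method gives
  I(n) ~ e^(−n φ(x*)) · sqrt(2π / (n · φ''(x*))) = sqrt(2π / (10n)) = sqrt(π/(5n)).
This is exact: substituting u = (x − 15)·sqrt(5n) gives I(n) = (1/sqrt(5n)) ∫_{−∞}^{∞} e^(−u^2) du = sqrt(π/(5n)).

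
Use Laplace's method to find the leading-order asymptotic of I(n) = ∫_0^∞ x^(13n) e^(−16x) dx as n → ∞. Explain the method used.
I(n) ~ (sqrt(2π·13n) / 16) · (13n/(16e))^(13n)

Write the integrand as exp(13n ln x − 16x) and set f(x) = 13n ln x − 16x. Then f'(x) = 13n/x − 16 = 0 at x* = 13n/16, and f''(x*) = −13n/x*^2 = −16^2/(13n). Laplace's method (interior maximum) gives
  I(n) ~ e^(f(x*)) · sqrt(2π / |f''(x*)|)
        = exp(13n ln(13n/16) − 13n) · sqrt(2π · 13n / 16^2)
        = (13n/16)^(13n) e^(−13n) · sqrt(2π·13n) / 16
        = (sqrt(2π·13n) / 16) · (13n/(16e))^(13n).
This matches Γ(13n+1)/16^(13n+1) with Stirling applied to Γ.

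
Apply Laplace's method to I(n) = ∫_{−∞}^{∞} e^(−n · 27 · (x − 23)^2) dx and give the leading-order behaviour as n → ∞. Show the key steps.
I(n) = sqrt(π/(27n))

Here φ(x) = 27 · (x − 23)^2 has its unique minimum at x* = 23 with φ(x*) = 0 and φ''(x*) = 54. Laplace's method gives
  I(n) ~ e^(−n φ(x*)) · sqrt(2π / (n · φ''(x*))) = sqrt(2π / (54n)) = sqrt(π/(27n)).
This is exact: substituting u = (x − 23)·sqrt(27n) gives I(n) = (1/sqrt(27n)) ∫_{−∞}^{∞} e^(−u^2) du = sqrt(π/(27n)).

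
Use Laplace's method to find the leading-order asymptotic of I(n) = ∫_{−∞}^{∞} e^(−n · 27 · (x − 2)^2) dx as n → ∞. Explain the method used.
I(n) = sqrt(π/(27n))

Here φ(x) = 27 · (x − 2)^2 has its unique minimum at x* = 2 with φ(x*) = 0 and φ''(x*) = 54. Laplace's method gives
  I(n) ~ e^(−n φ(x*)) · sqrt(2π / (n · φ''(x*))) = sqrt(2π / (54n)) = sqrt(π/(27n)).
This is exact: substituting u = (x − 2)·sqrt(27n) gives I(n) = (1/sqrt(27n)) ∫_{−∞}^{∞} e^(−u^2) du = sqrt(π/(27n)).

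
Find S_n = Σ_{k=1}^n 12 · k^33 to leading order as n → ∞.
S_n ~ 6 · n^34 / 17

By integral comparison (Euler-Maclaurin), Σ_{k=1}^n 12 · k^33 = 12 · ∫_0^n x^33 dx + O(n^33) = 12 · n^34/34 = 6 · n^34 / 17 + O(n^33). (Equivalently, Faulhaber's formula gives the same leading term.)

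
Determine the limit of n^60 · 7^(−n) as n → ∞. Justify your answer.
lim = 0

Exponentials with base > 1 dominate every fixed polynomial: for any fixed c, n^c / 7^n → 0 as n → ∞ (e.g. by the ratio test, or by writing 7^n = e^(n ln 7) and noting e^(n ln 7) / n^c → ∞). Hence n^60 · 7^(−n) = n^60 / 7^n → 0.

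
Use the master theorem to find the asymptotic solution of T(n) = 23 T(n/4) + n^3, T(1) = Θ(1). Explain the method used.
T(n) = Θ(n^3)

log_4 23 ≈ 2.262. f(n) = n^3 dominates n^(log_4 23) since 3 > 2.262, and the regularity condition a·f(n/b) = 23·(n/4)^3 = (23/64)·n^3 ≤ c·f(n) holds with c = 23/64 ≈ 0.359 < 1. So this is Case 3: T(n) = Θ(f(n)) = Θ(n^3).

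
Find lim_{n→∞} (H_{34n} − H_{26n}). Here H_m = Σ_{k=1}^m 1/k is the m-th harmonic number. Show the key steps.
lim = ln(34/26) = ln(17/13)

Euler-Maclaurin gives H_m = ln m + γ + 1/(2m) + O(1/m^2). The γ and O(1/m) terms cancel in the difference:
  H_{34n} − H_{26n} = ln(34n) − ln(26n) + O(1/n) = ln(34/26) + O(1/n).
Hence the limit is ln(34/26) = ln(17/13).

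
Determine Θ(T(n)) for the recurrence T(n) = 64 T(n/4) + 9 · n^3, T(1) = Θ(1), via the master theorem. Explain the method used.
T(n) = Θ(n^3 log n)

log_4 64 = 3, and f(n) = 9 · n^3 = Θ(n^(log_4 64)). This is Case 2 of the master theorem: T(n) = Θ(f(n) · log n) = Θ(n^3 log n).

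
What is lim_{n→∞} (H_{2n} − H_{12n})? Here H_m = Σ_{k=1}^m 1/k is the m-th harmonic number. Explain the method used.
lim = ln(2/12) = −ln 6

Euler-Maclaurin gives H_m = ln m + γ + 1/(2m) + O(1/m^2). The γ and O(1/m) terms cancel in the difference:
  H_{2n} − H_{12n} = ln(2n) − ln(12n) + O(1/n) = ln(2/12) + O(1/n).
Hence the limit is ln(2/12) = −ln 6.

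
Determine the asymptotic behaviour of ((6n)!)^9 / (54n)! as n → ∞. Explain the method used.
((6n)!)^9/(54n)! ~ ((2π·6n)^(8/2) / 3) · 9^(−9·6n)  →  0

Write N = 6n. Stirling: N! ~ sqrt(2π N)(N/e)^N and (9N)! ~ sqrt(2π·9N)·(9N/e)^(9N).
  (N!)^9/(9N)! ~ (2π N)^(9/2) (N/e)^(9N) / [sqrt(2π·9N) (9N/e)^(9N)]
     = (2π N)^(9/2) / sqrt(2π·9N) · (N/(9N))^(9N)
     = (2π N)^((9−1)/2) / 3 · 9^(−9N).
Since 9^9 > 1, the factor 9^(−9N) decays exponentially, so the ratio → 0. Substituting N = 6n gives the stated form.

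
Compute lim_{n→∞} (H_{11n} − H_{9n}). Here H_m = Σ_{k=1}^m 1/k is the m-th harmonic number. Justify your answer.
lim = ln(11/9)

Euler-Maclaurin gives H_m = ln m + γ + 1/(2m) + O(1/m^2). The γ and O(1/m) terms cancel in the difference:
  H_{11n} − H_{9n} = ln(11n) − ln(9n) + O(1/n) = ln(11/9) + O(1/n).
Hence the limit is ln(11/9).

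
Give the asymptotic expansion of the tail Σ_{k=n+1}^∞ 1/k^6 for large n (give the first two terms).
Σ_{k>n} 1/k^6 = 1/(5 · n^5) − 1/(2 · n^6) + O(1/n^7)

Compare to the integral: ∫_{n}^∞ x^(−6) dx = [−x^(−5)/5]_{n}^∞ = 1/((6−1)·n^5). The Euler-Maclaurin correction adds −f(n)/2 = −1/(2·n^6). Euler-Maclaurin then gives
  Σ_{k>n} 1/k^6 = ∫_{n}^∞ dx/x^6 − 1/(2·n^6) + O(1/n^7).
(Equivalently this is ζ(6) − Σ_{k≤n} 1/k^6.)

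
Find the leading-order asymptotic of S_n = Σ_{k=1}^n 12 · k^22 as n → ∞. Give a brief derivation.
S_n ~ 12 · n^23 / 23

By integral comparison (Euler-Maclaurin), Σ_{k=1}^n 12 · k^22 = 12 · ∫_0^n x^22 dx + O(n^22) = 12 · n^23/23 + O(n^22). (Equivalently, Faulhaber's formula gives the same leading term.)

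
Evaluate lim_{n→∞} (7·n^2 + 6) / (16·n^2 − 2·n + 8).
lim = 7/16

For large n the leading n^2 terms dominate both numerator and denominator. Dividing top and bottom by n^2, every other term tends to 0, leaving 7/16.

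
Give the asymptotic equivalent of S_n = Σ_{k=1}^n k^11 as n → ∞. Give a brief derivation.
S_n ~ n^12 / 12

By integral comparison (Euler-Maclaurin), Σ_{k=1}^n k^11 = ∫_0^n x^11 dx + O(n^11) = n^12/12 + O(n^11). (Equivalently, Faulhaber's formula gives the same leading term.)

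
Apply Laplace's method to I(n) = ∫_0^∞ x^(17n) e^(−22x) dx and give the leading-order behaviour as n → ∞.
I(n) ~ (sqrt(2π·17n) / 22) · (17n/(22e))^(17n)

Write the integrand as exp(17n ln x − 22x) and set f(x) = 17n ln x − 22x. Then f'(x) = 17n/x − 22 = 0 at x* = 17n/22, and f''(x*) = −17n/x*^2 = −22^2/(17n). Laplace's method (interior maximum) gives
  I(n) ~ e^(f(x*)) · sqrt(2π / |f''(x*)|)
        = exp(17n ln(17n/22) − 17n) · sqrt(2π · 17n / 22^2)
        = (17n/22)^(17n) e^(−17n) · sqrt(2π·17n) / 22
        = (sqrt(2π·17n) / 22) · (17n/(22e))^(17n).
This matches Γ(17n+1)/22^(17n+1) with Stirling applied to Γ.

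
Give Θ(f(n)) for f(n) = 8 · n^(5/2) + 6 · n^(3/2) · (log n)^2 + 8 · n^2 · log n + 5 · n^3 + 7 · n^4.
f(n) ∈ Θ(n^4)

Compare the terms by growth order. For large n, n^a · (log n)^b dominates n^a' · (log n)^b' iff a > a', or (a = a' and b > b'). Ranking the 5 terms shows the dominant one is 7 · n^4. Hence f(n) ∈ Θ(n^4).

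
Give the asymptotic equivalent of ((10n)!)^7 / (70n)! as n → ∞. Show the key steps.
((10n)!)^7/(70n)! ~ ((2π·10n)^(6/2) / sqrt(7)) · 7^(−7·10n)  →  0

Write N = 10n. Stirling: N! ~ sqrt(2π N)(N/e)^N and (7N)! ~ sqrt(2π·7N)·(7N/e)^(7N).
  (N!)^7/(7N)! ~ (2π N)^(7/2) (N/e)^(7N) / [sqrt(2π·7N) (7N/e)^(7N)]
     = (2π N)^(7/2) / sqrt(2π·7N) · (N/(7N))^(7N)
     = (2π N)^((7−1)/2) / sqrt(7) · 7^(−7N).
Since 7^7 > 1, the factor 7^(−7N) decays exponentially, so the ratio → 0. Substituting N = 10n gives the stated form.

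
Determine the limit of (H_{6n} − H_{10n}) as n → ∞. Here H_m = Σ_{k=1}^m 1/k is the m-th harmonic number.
lim = ln(6/10) = ln(3/5)

Euler-Maclaurin gives H_m = ln m + γ + 1/(2m) + O(1/m^2). The γ and O(1/m) terms cancel in the difference:
  H_{6n} − H_{10n} = ln(6n) − ln(10n) + O(1/n) = ln(6/10) + O(1/n).
Hence the limit is ln(6/10) = ln(3/5).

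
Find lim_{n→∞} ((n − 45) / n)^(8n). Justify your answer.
lim = e^(−360)

Rewrite as (1 − 45/n)^(8n). By the standard limit (1 + x/n)^n → e^x, we have (1 − 45/n)^n → e^(−45), and raising to the 8th power gives e^(−360).
More precisely, ln[(1 − 45/n)^(8n)] = 8n · ln(1 − 45/n) = 8n · (-45/n + O(1/n^2)) = -360 + O(1/n) → -360.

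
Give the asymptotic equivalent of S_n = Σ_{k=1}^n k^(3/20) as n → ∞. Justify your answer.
S_n ~ (20/23) · n^(23/20)

Integral comparison: Σ_{k=1}^n k^(3/20) = ∫_0^n x^(3/20) dx + O(n^(3/20)). The integral is n^(1 + 3/20) / (1 + 3/20) = n^((3+20)/20) / ((3+20)/20) = (20/23) · n^(23/20).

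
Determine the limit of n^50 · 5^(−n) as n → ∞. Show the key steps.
lim = 0

Exponentials with base > 1 dominate every fixed polynomial: for any fixed c, n^c / 5^n → 0 as n → ∞ (e.g. by the ratio test, or by writing 5^n = e^(n ln 5) and noting e^(n ln 5) / n^c → ∞). Hence n^50 · 5^(−n) = n^50 / 5^n → 0.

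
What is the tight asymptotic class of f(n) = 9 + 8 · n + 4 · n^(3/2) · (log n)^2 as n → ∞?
f(n) ∈ Θ(n^(3/2) · (log n)^2)

Compare the terms by growth order. For large n, n^a · (log n)^b dominates n^a' · (log n)^b' iff a > a', or (a = a' and b > b'). Ranking the 3 terms shows the dominant one is 4 · n^(3/2) · (log n)^2. Hence f(n) ∈ Θ(n^(3/2) · (log n)^2).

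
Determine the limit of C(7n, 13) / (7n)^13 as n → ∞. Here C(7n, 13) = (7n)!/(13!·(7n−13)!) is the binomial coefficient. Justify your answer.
lim = 1/13! = 1/6227020800

With N = 7n → ∞: C(N, 13) / N^13 = [N(N−1)…(N−12)] / (13! · N^13) = (1/13!) · 1 · (1 − 1/(7n)) · … · (1 − 12/(7n)). Each factor → 1 as N → ∞, so the limit is 1/13! = 1/6227020800.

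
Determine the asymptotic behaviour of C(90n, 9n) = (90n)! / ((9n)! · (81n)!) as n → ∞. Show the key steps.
C(90n, 9n) ~ (10000000000/387420489)^(9n) · sqrt(5/(9π·9n))

Write N = 9n. Apply Stirling to each factorial:
  (10N)! ~ sqrt(2π·10N) · (10N/e)^(10N),
  N! ~ sqrt(2π N) · (N/e)^N,
  (9N)! ~ sqrt(2π·9N) · (9N/e)^(9N).
The exponential factors combine to (10N)^(10N) / (N^N · (9N)^(9N)) = 10^(10N)/9^(9N) = (10^10/9^9)^N = (10000000000/387420489)^N.
The square-root prefactors combine to sqrt(2π·10N) / (sqrt(2π N)·sqrt(2π·9N)) = sqrt(10 / (2π·9·N)) = sqrt(5/(9π·9n)).
Substituting N = 9n: C(90n, 9n) ~ (10000000000/387420489)^(9n) · sqrt(5/(9π·9n)).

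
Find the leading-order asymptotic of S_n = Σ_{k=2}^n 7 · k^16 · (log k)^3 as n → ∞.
S_n ~ 7 · n^17 · (log n)^3 / 17

By integral comparison, S_n = ∫_1^n 7 · x^16 · (log x)^3 dx + O(n^16 · (log n)^3). For the integral, the leading term of ∫_1^n x^16 (log x)^3 dx is n^17/17 · (log n)^3 (by repeated integration by parts; each step lowers the log-exponent and produces a relatively O(1/log n) correction). Hence S_n ~ 7 · n^17 · (log n)^3 / 17.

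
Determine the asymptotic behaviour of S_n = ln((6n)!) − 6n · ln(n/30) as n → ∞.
S_n ~ 6n · (ln 180 − 1) + O(ln n)

Stirling: ln((6n)!) = 6n ln(6n) − 6n + O(ln n).
  S_n = 6n ln(6n) − 6n − 6n ln(n/30) + O(ln n)
      = 6n ln(6n) − 6n ln n + 6n ln 30 − 6n + O(ln n)
      = 6n ln 6 + 6n ln 30 − 6n + O(ln n)
      = 6n (ln 180 − 1) + O(ln n).
Numerically ln(180) − 1 ≈ 4.1930.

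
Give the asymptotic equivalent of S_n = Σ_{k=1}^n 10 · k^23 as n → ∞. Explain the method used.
S_n ~ 5 · n^24 / 12

By integral comparison (Euler-Maclaurin), Σ_{k=1}^n 10 · k^23 = 10 · ∫_0^n x^23 dx + O(n^23) = 10 · n^24/24 = 5 · n^24 / 12 + O(n^23). (Equivalently, Faulhaber's formula gives the same leading term.)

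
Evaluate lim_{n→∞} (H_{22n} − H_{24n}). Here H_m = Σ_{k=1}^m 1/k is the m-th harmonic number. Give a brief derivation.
lim = ln(22/24) = ln(11/12)

Euler-Maclaurin gives H_m = ln m + γ + 1/(2m) + O(1/m^2). The γ and O(1/m) terms cancel in the difference:
  H_{22n} − H_{24n} = ln(22n) − ln(24n) + O(1/n) = ln(22/24) + O(1/n).
Hence the limit is ln(22/24) = ln(11/12).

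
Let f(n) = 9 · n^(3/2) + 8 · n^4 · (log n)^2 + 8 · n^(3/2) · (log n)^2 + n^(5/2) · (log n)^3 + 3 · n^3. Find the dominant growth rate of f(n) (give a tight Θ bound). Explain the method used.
f(n) ∈ Θ(n^4 · (log n)^2)

Compare the terms by growth order. For large n, n^a · (log n)^b dominates n^a' · (log n)^b' iff a > a', or (a = a' and b > b'). Ranking the 5 terms shows the dominant one is 8 · n^4 · (log n)^2. Hence f(n) ∈ Θ(n^4 · (log n)^2).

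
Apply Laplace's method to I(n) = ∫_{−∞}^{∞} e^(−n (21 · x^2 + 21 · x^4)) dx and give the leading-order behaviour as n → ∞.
I(n) ~ sqrt(π/(21n))

φ(x) = 21 · x^2 + 21 · x^4 has its unique global minimum at x* = 0 (since φ'(x) = 42x + 84x^3 = 0 only at x = 0 for real x with both coefficients positive, and φ → ∞ as |x| → ∞). At x* = 0, φ(0) = 0 and φ''(0) = 42. Laplace's method then gives
  I(n) ~ sqrt(2π / (n · φ''(0))) · e^(−n φ(0)) = sqrt(2π / (42n)) = sqrt(π/(21n)).
The 21 · x^4 term contributes only at subleading order (an O(1/n) relative correction).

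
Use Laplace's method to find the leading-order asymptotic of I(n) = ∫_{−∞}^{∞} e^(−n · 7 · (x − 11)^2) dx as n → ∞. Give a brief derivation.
I(n) = sqrt(π/(7n))

Here φ(x) = 7 · (x − 11)^2 has its unique minimum at x* = 11 with φ(x*) = 0 and φ''(x*) = 14. Laplace's method gives
  I(n) ~ e^(−n φ(x*)) · sqrt(2π / (n · φ''(x*))) = sqrt(2π / (14n)) = sqrt(π/(7n)).
This is exact: substituting u = (x − 11)·sqrt(7n) gives I(n) = (1/sqrt(7n)) ∫_{−∞}^{∞} e^(−u^2) du = sqrt(π/(7n)).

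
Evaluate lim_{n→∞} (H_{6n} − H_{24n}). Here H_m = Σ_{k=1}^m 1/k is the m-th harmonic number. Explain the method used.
lim = ln(6/24) = −ln 4

Euler-Maclaurin gives H_m = ln m + γ + 1/(2m) + O(1/m^2). The γ and O(1/m) terms cancel in the difference:
  H_{6n} − H_{24n} = ln(6n) − ln(24n) + O(1/n) = ln(6/24) + O(1/n).
Hence the limit is ln(6/24) = −ln 4.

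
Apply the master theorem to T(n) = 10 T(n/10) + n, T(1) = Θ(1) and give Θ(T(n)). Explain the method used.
T(n) = Θ(n log n)

log_10 10 = 1, and f(n) = n = Θ(n^(log_10 10)). This is Case 2 of the master theorem: T(n) = Θ(f(n) · log n) = Θ(n log n).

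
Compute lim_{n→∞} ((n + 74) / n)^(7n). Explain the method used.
lim = e^518

Rewrite as (1 + 74/n)^(7n). By the standard limit (1 + x/n)^n → e^x, we have (1 + 74/n)^n → e^74, and raising to the 7th power gives e^518.
More precisely, ln[(1 + 74/n)^(7n)] = 7n · ln(1 + 74/n) = 7n · (74/n + O(1/n^2)) = 518 + O(1/n) → 518.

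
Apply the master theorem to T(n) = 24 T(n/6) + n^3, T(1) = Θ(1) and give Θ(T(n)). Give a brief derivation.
T(n) = Θ(n^3)

log_6 24 ≈ 1.774. f(n) = n^3 dominates n^(log_6 24) since 3 > 1.774, and the regularity condition a·f(n/b) = 24·(n/6)^3 = (24/216)·n^3 ≤ c·f(n) holds with c = 24/216 ≈ 0.111 < 1. So this is Case 3: T(n) = Θ(f(n)) = Θ(n^3).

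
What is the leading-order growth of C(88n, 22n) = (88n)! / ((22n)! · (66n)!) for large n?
C(88n, 22n) ~ (256/27)^(22n) · sqrt(2/(3π·22n))

Write N = 22n. Apply Stirling to each factorial:
  (4N)! ~ sqrt(2π·4N) · (4N/e)^(4N),
  N! ~ sqrt(2π N) · (N/e)^N,
  (3N)! ~ sqrt(2π·3N) · (3N/e)^(3N).
The exponential factors combine to (4N)^(4N) / (N^N · (3N)^(3N)) = 4^(4N)/3^(3N) = (4^4/3^3)^N = (256/27)^N.
The square-root prefactors combine to sqrt(2π·4N) / (sqrt(2π N)·sqrt(2π·3N)) = sqrt(4 / (2π·3·N)) = sqrt(2/(3π·22n)).
Substituting N = 22n: C(88n, 22n) ~ (256/27)^(22n) · sqrt(2/(3π·22n)).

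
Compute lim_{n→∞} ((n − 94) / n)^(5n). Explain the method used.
lim = e^(−470)

Rewrite as (1 − 94/n)^(5n). By the standard limit (1 + x/n)^n → e^x, we have (1 − 94/n)^n → e^(−94), and raising to the 5th power gives e^(−470).
More precisely, ln[(1 − 94/n)^(5n)] = 5n · ln(1 − 94/n) = 5n · (-94/n + O(1/n^2)) = -470 + O(1/n) → -470.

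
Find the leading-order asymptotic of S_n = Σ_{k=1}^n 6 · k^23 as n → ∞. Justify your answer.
S_n ~ n^24 / 4

By integral comparison (Euler-Maclaurin), Σ_{k=1}^n 6 · k^23 = 6 · ∫_0^n x^23 dx + O(n^23) = 6 · n^24/24 = n^24 / 4 + O(n^23). (Equivalently, Faulhaber's formula gives the same leading term.)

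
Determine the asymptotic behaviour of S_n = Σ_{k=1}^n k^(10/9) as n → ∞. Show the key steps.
S_n ~ (9/19) · n^(19/9)

Integral comparison: Σ_{k=1}^n k^(10/9) = ∫_0^n x^(10/9) dx + O(n^(10/9)). The integral is n^(1 + 10/9) / (1 + 10/9) = n^((10+9)/9) / ((10+9)/9) = (9/19) · n^(19/9).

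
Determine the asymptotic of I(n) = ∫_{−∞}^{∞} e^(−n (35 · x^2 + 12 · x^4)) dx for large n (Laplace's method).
I(n) ~ sqrt(π/(35n))

φ(x) = 35 · x^2 + 12 · x^4 has its unique global minimum at x* = 0 (since φ'(x) = 70x + 48x^3 = 0 only at x = 0 for real x with both coefficients positive, and φ → ∞ as |x| → ∞). At x* = 0, φ(0) = 0 and φ''(0) = 70. Laplace's method then gives
  I(n) ~ sqrt(2π / (n · φ''(0))) · e^(−n φ(0)) = sqrt(2π / (70n)) = sqrt(π/(35n)).
The 12 · x^4 term contributes only at subleading order (an O(1/n) relative correction).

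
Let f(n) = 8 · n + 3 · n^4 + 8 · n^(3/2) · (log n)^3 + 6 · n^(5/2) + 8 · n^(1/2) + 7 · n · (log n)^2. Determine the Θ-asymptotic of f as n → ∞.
f(n) ∈ Θ(n^4)

Compare the terms by growth order. For large n, n^a · (log n)^b dominates n^a' · (log n)^b' iff a > a', or (a = a' and b > b'). Ranking the 6 terms shows the dominant one is 3 · n^4. Hence f(n) ∈ Θ(n^4).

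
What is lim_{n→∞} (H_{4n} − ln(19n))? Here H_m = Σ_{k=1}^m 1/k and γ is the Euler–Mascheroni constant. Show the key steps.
lim = ln(4/19) + γ

By Euler-Maclaurin, H_m = ln m + γ + O(1/m). So
  H_{4n} − ln(19n) = ln(4n) + γ − ln(19n) + O(1/n)
                       = ln(4/19) + γ + O(1/n).
Hence the limit is ln(4/19) + γ.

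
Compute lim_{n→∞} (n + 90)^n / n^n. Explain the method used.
lim = e^90

Rewrite as (1 + 90/n)^(n). By the standard limit (1 + x/n)^n → e^x, we have (1 + 90/n)^n → e^90, and raising to the 1st power gives e^90.
More precisely, ln[(1 + 90/n)^(n)] = n · ln(1 + 90/n) = n · (90/n + O(1/n^2)) = 90 + O(1/n) → 90.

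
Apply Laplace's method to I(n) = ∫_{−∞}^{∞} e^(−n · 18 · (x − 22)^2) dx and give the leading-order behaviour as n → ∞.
I(n) = sqrt(π/(18n))

Here φ(x) = 18 · (x − 22)^2 has its unique minimum at x* = 22 with φ(x*) = 0 and φ''(x*) = 36. Laplace's method gives
  I(n) ~ e^(−n φ(x*)) · sqrt(2π / (n · φ''(x*))) = sqrt(2π / (36n)) = sqrt(π/(18n)).
This is exact: substituting u = (x − 22)·sqrt(18n) gives I(n) = (1/sqrt(18n)) ∫_{−∞}^{∞} e^(−u^2) du = sqrt(π/(18n)).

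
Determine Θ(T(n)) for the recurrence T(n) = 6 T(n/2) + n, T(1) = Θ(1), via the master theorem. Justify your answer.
T(n) = Θ(n^(log_2 6))

Master theorem: compare f(n) = n to n^(log_2 6) where log_2 6 ≈ 2.585. Since 1 < log_2 6, we have f(n) = O(n^(log_2 6 − ε)) for some ε > 0 — Case 1. Hence T(n) = Θ(n^(log_2 6)).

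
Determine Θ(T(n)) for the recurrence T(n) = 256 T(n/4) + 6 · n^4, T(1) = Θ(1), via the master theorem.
T(n) = Θ(n^4 log n)

log_4 256 = 4, and f(n) = 6 · n^4 = Θ(n^(log_4 256)). This is Case 2 of the master theorem: T(n) = Θ(f(n) · log n) = Θ(n^4 log n).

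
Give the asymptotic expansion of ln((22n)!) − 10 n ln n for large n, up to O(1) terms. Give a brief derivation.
ln((22n)!) − 10 n ln n = 12 n ln n + 22(ln 22 − 1) n + (1/2) ln(2π·22n) + O(1/n)

Stirling: ln((22n)!) = 22n ln(22n) − 22n + (1/2) ln(2π·22n) + O(1/n).
Expand 22n ln(22n) = 22n (ln n + ln 22) = 22n ln n + 22n ln 22.
Subtract 10n ln n: leading term is (22 − 10) n ln n = 12 n ln n. The next term is 22n ln 22 − 22n = 22(ln 22 − 1) n. Then the (1/2) ln(2π·22n) correction.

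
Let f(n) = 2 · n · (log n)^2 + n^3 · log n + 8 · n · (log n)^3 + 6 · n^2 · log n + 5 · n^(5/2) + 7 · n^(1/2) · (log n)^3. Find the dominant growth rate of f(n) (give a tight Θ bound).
f(n) ∈ Θ(n^3 · log n)

Compare the terms by growth order. For large n, n^a · (log n)^b dominates n^a' · (log n)^b' iff a > a', or (a = a' and b > b'). Ranking the 6 terms shows the dominant one is n^3 · log n. Hence f(n) ∈ Θ(n^3 · log n).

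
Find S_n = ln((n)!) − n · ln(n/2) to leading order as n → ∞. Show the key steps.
S_n ~ n · (ln 2 − 1) + O(ln n)

Stirling: ln((n)!) = n ln(n) − n + O(ln n).
  S_n = n ln(n) − n − n ln(n/2) + O(ln n)
      = n ln(n) − n ln n + n ln 2 − n + O(ln n)
      = n ln 2 − n + O(ln n)
      = n (ln 2 − 1) + O(ln n).
Numerically ln(2) − 1 ≈ -0.3069.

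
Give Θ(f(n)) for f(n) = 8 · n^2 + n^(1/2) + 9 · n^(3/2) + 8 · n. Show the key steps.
f(n) ∈ Θ(n^2)

Compare the terms by growth order. For large n, n^a · (log n)^b dominates n^a' · (log n)^b' iff a > a', or (a = a' and b > b'). Ranking the 4 terms shows the dominant one is 8 · n^2. Hence f(n) ∈ Θ(n^2).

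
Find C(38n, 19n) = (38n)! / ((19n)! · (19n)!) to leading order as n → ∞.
C(38n, 19n) ~ (4)^(19n) · sqrt(1/(π·19n))

Write N = 19n. Apply Stirling to each factorial:
  (2N)! ~ sqrt(2π·2N) · (2N/e)^(2N),
  N! ~ sqrt(2π N) · (N/e)^N,
  (1N)! ~ sqrt(2π·1N) · (1N/e)^(1N).
The exponential factors combine to (2N)^(2N) / (N^N · (1N)^(1N)) = 2^(2N)/1^(1N) = (2^2/1^1)^N = (4)^N.
The square-root prefactors combine to sqrt(2π·2N) / (sqrt(2π N)·sqrt(2π·1N)) = sqrt(2 / (2π·1·N)) = sqrt(1/(π·19n)).
Substituting N = 19n: C(38n, 19n) ~ (4)^(19n) · sqrt(1/(π·19n)).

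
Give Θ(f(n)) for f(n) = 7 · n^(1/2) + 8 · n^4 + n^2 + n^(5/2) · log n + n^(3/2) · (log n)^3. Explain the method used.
f(n) ∈ Θ(n^4)

Compare the terms by growth order. For large n, n^a · (log n)^b dominates n^a' · (log n)^b' iff a > a', or (a = a' and b > b'). Ranking the 5 terms shows the dominant one is 8 · n^4. Hence f(n) ∈ Θ(n^4).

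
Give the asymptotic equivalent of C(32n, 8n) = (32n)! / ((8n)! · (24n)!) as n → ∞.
C(32n, 8n) ~ (256/27)^(8n) · sqrt(2/(3π·8n))

Write N = 8n. Apply Stirling to each factorial:
  (4N)! ~ sqrt(2π·4N) · (4N/e)^(4N),
  N! ~ sqrt(2π N) · (N/e)^N,
  (3N)! ~ sqrt(2π·3N) · (3N/e)^(3N).
The exponential factors combine to (4N)^(4N) / (N^N · (3N)^(3N)) = 4^(4N)/3^(3N) = (4^4/3^3)^N = (256/27)^N.
The square-root prefactors combine to sqrt(2π·4N) / (sqrt(2π N)·sqrt(2π·3N)) = sqrt(4 / (2π·3·N)) = sqrt(2/(3π·8n)).
Substituting N = 8n: C(32n, 8n) ~ (256/27)^(8n) · sqrt(2/(3π·8n)).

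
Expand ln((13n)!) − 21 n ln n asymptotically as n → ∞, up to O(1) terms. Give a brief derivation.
ln((13n)!) − 21 n ln n = −8 n ln n + 13(ln 13 − 1) n + (1/2) ln(2π·13n) + O(1/n)

Stirling: ln((13n)!) = 13n ln(13n) − 13n + (1/2) ln(2π·13n) + O(1/n).
Expand 13n ln(13n) = 13n (ln n + ln 13) = 13n ln n + 13n ln 13.
Subtract 21n ln n: leading term is (13 − 21) n ln n = −8 n ln n. The next term is 13n ln 13 − 13n = 13(ln 13 − 1) n. Then the (1/2) ln(2π·13n) correction.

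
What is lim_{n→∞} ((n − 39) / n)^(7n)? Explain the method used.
lim = e^(−273)

Rewrite as (1 − 39/n)^(7n). By the standard limit (1 + x/n)^n → e^x, we have (1 − 39/n)^n → e^(−39), and raising to the 7th power gives e^(−273).
More precisely, ln[(1 − 39/n)^(7n)] = 7n · ln(1 − 39/n) = 7n · (-39/n + O(1/n^2)) = -273 + O(1/n) → -273.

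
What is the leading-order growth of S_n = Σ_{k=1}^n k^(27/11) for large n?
S_n ~ (11/38) · n^(38/11)

Integral comparison: Σ_{k=1}^n k^(27/11) = ∫_0^n x^(27/11) dx + O(n^(27/11)). The integral is n^(1 + 27/11) / (1 + 27/11) = n^((27+11)/11) / ((27+11)/11) = (11/38) · n^(38/11).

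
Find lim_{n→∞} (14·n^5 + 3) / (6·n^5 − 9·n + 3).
lim = 14/6 = 7/3

For large n the leading n^5 terms dominate both numerator and denominator. Dividing top and bottom by n^5, every other term tends to 0, leaving 14/6 = 7/3.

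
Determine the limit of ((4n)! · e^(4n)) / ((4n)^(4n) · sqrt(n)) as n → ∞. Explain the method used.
lim = sqrt(2π·4)

Stirling: (4n)! ~ sqrt(2π·4n) · (4n/e)^(4n). Hence
  (4n)! · e^(4n) / (4n)^(4n) ~ sqrt(2π·4n).
Dividing by sqrt(n): sqrt(2π·4n) / sqrt(n) = sqrt(2π·4) · n^((1−1)/2), so the limit is sqrt(2π·4).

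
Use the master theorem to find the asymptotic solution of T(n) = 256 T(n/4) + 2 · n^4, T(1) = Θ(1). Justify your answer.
T(n) = Θ(n^4 log n)

log_4 256 = 4, and f(n) = 2 · n^4 = Θ(n^(log_4 256)). This is Case 2 of the master theorem: T(n) = Θ(f(n) · log n) = Θ(n^4 log n).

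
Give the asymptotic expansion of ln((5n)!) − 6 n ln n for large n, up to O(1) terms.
ln((5n)!) − 6 n ln n = −n ln n + 5(ln 5 − 1) n + (1/2) ln(2π·5n) + O(1/n)

Stirling: ln((5n)!) = 5n ln(5n) − 5n + (1/2) ln(2π·5n) + O(1/n).
Expand 5n ln(5n) = 5n (ln n + ln 5) = 5n ln n + 5n ln 5.
Subtract 6n ln n: leading term is (5 − 6) n ln n = −n ln n. The next term is 5n ln 5 − 5n = 5(ln 5 − 1) n. Then the (1/2) ln(2π·5n) correction.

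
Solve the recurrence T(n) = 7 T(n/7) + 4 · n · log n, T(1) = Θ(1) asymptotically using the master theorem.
T(n) = Θ(n · (log n)^2)

Here log_7 7 = 1 and f(n) = 4 · n · log n = Θ(n^(log_7 7) · (log n)^1). This is the extended Case 2 of the master theorem (f matches the critical exponent up to log factors), giving T(n) = Θ(n^(log_7 7) · (log n)^(1+1)) = Θ(n · (log n)^2).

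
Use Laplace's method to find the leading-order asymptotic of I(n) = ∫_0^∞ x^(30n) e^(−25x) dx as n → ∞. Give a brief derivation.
I(n) ~ (sqrt(2π·30n) / 25) · (30n/(25e))^(30n)

Write the integrand as exp(30n ln x − 25x) and set f(x) = 30n ln x − 25x. Then f'(x) = 30n/x − 25 = 0 at x* = 30n/25, and f''(x*) = −30n/x*^2 = −25^2/(30n). Laplace's method (interior maximum) gives
  I(n) ~ e^(f(x*)) · sqrt(2π / |f''(x*)|)
        = exp(30n ln(30n/25) − 30n) · sqrt(2π · 30n / 25^2)
        = (30n/25)^(30n) e^(−30n) · sqrt(2π·30n) / 25
        = (sqrt(2π·30n) / 25) · (30n/(25e))^(30n).
This matches Γ(30n+1)/25^(30n+1) with Stirling applied to Γ.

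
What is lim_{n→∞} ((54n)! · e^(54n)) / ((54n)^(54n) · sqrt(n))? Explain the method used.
lim = sqrt(2π·54)

Stirling: (54n)! ~ sqrt(2π·54n) · (54n/e)^(54n). Hence
  (54n)! · e^(54n) / (54n)^(54n) ~ sqrt(2π·54n).
Dividing by sqrt(n): sqrt(2π·54n) / sqrt(n) = sqrt(2π·54) · n^((1−1)/2), so the limit is sqrt(2π·54).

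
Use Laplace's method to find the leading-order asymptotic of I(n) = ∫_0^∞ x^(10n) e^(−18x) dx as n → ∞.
I(n) ~ (sqrt(2π·10n) / 18) · (10n/(18e))^(10n)

Write the integrand as exp(10n ln x − 18x) and set f(x) = 10n ln x − 18x. Then f'(x) = 10n/x − 18 = 0 at x* = 10n/18, and f''(x*) = −10n/x*^2 = −18^2/(10n). Laplace's method (interior maximum) gives
  I(n) ~ e^(f(x*)) · sqrt(2π / |f''(x*)|)
        = exp(10n ln(10n/18) − 10n) · sqrt(2π · 10n / 18^2)
        = (10n/18)^(10n) e^(−10n) · sqrt(2π·10n) / 18
        = (sqrt(2π·10n) / 18) · (10n/(18e))^(10n).
This matches Γ(10n+1)/18^(10n+1) with Stirling applied to Γ.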